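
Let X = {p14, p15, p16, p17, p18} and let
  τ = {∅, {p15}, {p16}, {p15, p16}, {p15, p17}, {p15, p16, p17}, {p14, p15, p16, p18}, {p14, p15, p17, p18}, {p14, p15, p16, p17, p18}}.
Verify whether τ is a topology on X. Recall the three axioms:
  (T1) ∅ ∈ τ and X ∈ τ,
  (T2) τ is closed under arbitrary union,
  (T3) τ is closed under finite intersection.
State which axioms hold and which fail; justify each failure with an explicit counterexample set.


τ is NOT a topology on X.

Axiom (T1): ∅ ∈ τ? Yes; X ∈ τ? Yes.
Axiom (T2/T3): check pairwise unions and intersections of members of τ.
Counterexample for (T3): {p14, p15, p16, p18} ∩ {p14, p15, p17, p18} = {p14, p15, p18} ∉ τ. Therefore τ is NOT a topology.


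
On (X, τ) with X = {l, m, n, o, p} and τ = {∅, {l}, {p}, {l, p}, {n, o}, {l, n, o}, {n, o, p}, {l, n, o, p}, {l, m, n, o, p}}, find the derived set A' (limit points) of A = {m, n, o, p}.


A' = {m, n, o}

For each x ∈ X, list the open sets U ∈ τ with x ∈ U, then check whether U ∩ (A ∖ {x}) ≠ ∅ for every such U.
  x = l: open {l} ∋ x has {l} ∩ (A ∖ {l}) = ∅, so x is NOT a limit point.
  x = m: opens ∋ x are {l, m, n, o, p}; each meets A ∖ {m}, so x IS a limit point.
  x = n: opens ∋ x are {n, o}, {l, n, o}, {n, o, p}, {l, n, o, p}, {l, m, n, o, p}; each meets A ∖ {n}, so x IS a limit point.
  x = o: opens ∋ x are {n, o}, {l, n, o}, {n, o, p}, {l, n, o, p}, {l, m, n, o, p}; each meets A ∖ {o}, so x IS a limit point.
  x = p: open {p} ∋ x has {p} ∩ (A ∖ {p}) = ∅, so x is NOT a limit point.
Collecting: A' = {m, n, o}.


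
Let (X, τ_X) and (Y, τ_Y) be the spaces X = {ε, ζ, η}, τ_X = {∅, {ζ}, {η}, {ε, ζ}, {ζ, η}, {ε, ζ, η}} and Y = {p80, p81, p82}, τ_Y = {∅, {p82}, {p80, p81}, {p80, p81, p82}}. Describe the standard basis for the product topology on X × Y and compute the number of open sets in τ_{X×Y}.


Basis B = {∅ × ∅, {ζ} × {p82}, {η} × {p82}, {ε, ζ} × {p82}, {ζ} × {p80, p81}, {ζ, η} × {p82}, {η} × {p80, p81}, {ε, ζ, η} × {p82}, {ζ} × {p80, p81, p82}, {η} × {p80, p81, p82}, {ε, ζ} × {p80, p81}, {ζ, η} × {p80, p81}, {ε, ζ} × {p80, p81, p82}, {ε, ζ, η} × {p80, p81}, {ζ, η} × {p80, p81, p82}, {ε, ζ, η} × {p80, p81, p82}}; |τ_{X×Y}| = 36.

Enumerate products U × V with U ∈ τ_X, V ∈ τ_Y (deduplicated):
  ∅ × ∅ = {} (∅)
  {ζ} × {p82} = {(ζ,p82)}
  {η} × {p82} = {(η,p82)}
  {ε, ζ} × {p82} = {(ε,p82), (ζ,p82)}
  {ζ} × {p80, p81} = {(ζ,p80), (ζ,p81)}
  {ζ, η} × {p82} = {(ζ,p82), (η,p82)}
  {η} × {p80, p81} = {(η,p80), (η,p81)}
  {ε, ζ, η} × {p82} = {(ε,p82), (ζ,p82), (η,p82)}
  {ζ} × {p80, p81, p82} = {(ζ,p80), (ζ,p81), (ζ,p82)}
  {η} × {p80, p81, p82} = {(η,p80), (η,p81), (η,p82)}
  {ε, ζ} × {p80, p81} = {(ε,p80), (ε,p81), (ζ,p80), (ζ,p81)}
  {ζ, η} × {p80, p81} = {(ζ,p80), (ζ,p81), (η,p80), (η,p81)}
  {ε, ζ} × {p80, p81, p82} = {(ε,p80), (ε,p81), (ε,p82), (ζ,p80), (ζ,p81), (ζ,p82)}
  {ε, ζ, η} × {p80, p81} = {(ε,p80), (ε,p81), (ζ,p80), (ζ,p81), (η,p80), (η,p81)}
  {ζ, η} × {p80, p81, p82} = {(ζ,p80), (ζ,p81), (ζ,p82), (η,p80), (η,p81), (η,p82)}
  {ε, ζ, η} × {p80, p81, p82} = {(ε,p80), (ε,p81), (ε,p82), (ζ,p80), (ζ,p81), (ζ,p82), (η,p80), (η,p81), (η,p82)}
These 16 distinct sets form the basis B.
Close under arbitrary unions to get τ_{X×Y}; counting gives |τ_{X×Y}| = 36.


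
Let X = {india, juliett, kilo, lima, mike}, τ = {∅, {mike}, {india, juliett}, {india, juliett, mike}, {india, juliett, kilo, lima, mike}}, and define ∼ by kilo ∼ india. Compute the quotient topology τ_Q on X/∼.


X/∼ = {[india=kilo], [juliett], [lima], [mike]}; |τ_Q| = 3.

Equivalence classes: [india=kilo], [juliett], [lima], [mike].
Quotient map π: X → X/∼ sends india ↦ [india=kilo], juliett ↦ [juliett], kilo ↦ [india=kilo], lima ↦ [lima], mike ↦ [mike].
For each subset V ⊆ X/∼, compute π^{-1}(V) ⊆ X and check whether π^{-1}(V) ∈ τ. V is open in τ_Q iff π^{-1}(V) ∈ τ.
  V = {}: π^{-1}(V) = ∅ ∈ τ ✓.
  V = {[india=kilo]}: π^{-1}(V) = {india, kilo} ∉ τ ✗.
  V = {[juliett]}: π^{-1}(V) = {juliett} ∉ τ ✗.
  V = {[india=kilo], [juliett]}: π^{-1}(V) = {india, juliett, kilo} ∉ τ ✗.
  V = {[lima]}: π^{-1}(V) = {lima} ∉ τ ✗.
  V = {[india=kilo], [lima]}: π^{-1}(V) = {india, kilo, lima} ∉ τ ✗.
  V = {[juliett], [lima]}: π^{-1}(V) = {juliett, lima} ∉ τ ✗.
  V = {[india=kilo], [juliett], [lima]}: π^{-1}(V) = {india, juliett, kilo, lima} ∉ τ ✗.
  V = {[mike]}: π^{-1}(V) = {mike} ∈ τ ✓.
  V = {[india=kilo], [mike]}: π^{-1}(V) = {india, kilo, mike} ∉ τ ✗.
  V = {[juliett], [mike]}: π^{-1}(V) = {juliett, mike} ∉ τ ✗.
  V = {[india=kilo], [juliett], [mike]}: π^{-1}(V) = {india, juliett, kilo, mike} ∉ τ ✗.
  V = {[lima], [mike]}: π^{-1}(V) = {lima, mike} ∉ τ ✗.
  V = {[india=kilo], [lima], [mike]}: π^{-1}(V) = {india, kilo, lima, mike} ∉ τ ✗.
  V = {[juliett], [lima], [mike]}: π^{-1}(V) = {juliett, lima, mike} ∉ τ ✗.
  V = {[india=kilo], [juliett], [lima], [mike]}: π^{-1}(V) = {india, juliett, kilo, lima, mike} ∈ τ ✓.
Open sets in the quotient: τ_Q = {{}, {[mike]}, {[india=kilo], [juliett], [lima], [mike]}} (3 elements).


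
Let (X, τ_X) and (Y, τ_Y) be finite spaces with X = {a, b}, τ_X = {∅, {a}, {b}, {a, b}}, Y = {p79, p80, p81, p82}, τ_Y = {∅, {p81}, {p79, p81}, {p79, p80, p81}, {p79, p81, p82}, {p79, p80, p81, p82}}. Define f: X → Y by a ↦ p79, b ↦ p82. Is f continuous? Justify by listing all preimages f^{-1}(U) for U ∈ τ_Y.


f IS continuous.

Compute f^{-1}(U) for each U ∈ τ_Y:
  U = ∅: f^{-1}(U) = ∅ ∈ τ_X ✓.
  U = {p81}: f^{-1}(U) = ∅ ∈ τ_X ✓.
  U = {p79, p81}: f^{-1}(U) = {a} ∈ τ_X ✓.
  U = {p79, p80, p81}: f^{-1}(U) = {a} ∈ τ_X ✓.
  U = {p79, p81, p82}: f^{-1}(U) = {a, b} ∈ τ_X ✓.
  U = {p79, p80, p81, p82}: f^{-1}(U) = {a, b} ∈ τ_X ✓.
Every preimage lies in τ_X, so f IS continuous.


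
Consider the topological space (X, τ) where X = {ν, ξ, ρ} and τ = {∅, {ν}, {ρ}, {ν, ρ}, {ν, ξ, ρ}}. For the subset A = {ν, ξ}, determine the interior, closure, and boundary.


int(A) = {ν}, cl(A) = {ν, ξ}, ∂A = {ξ}.

Closed sets in (X, τ) are complements of opens:
  closed(X, τ) = {∅, {ξ}, {ν, ξ}, {ξ, ρ}, {ν, ξ, ρ}}.
int(A) = ⋃ {U ∈ τ : U ⊆ A}. Opens contained in A: ∅, {ν}.
Taking the union of these: int(A) = {ν}.
cl(A) = ⋂ {C closed : A ⊆ C}. Closed sets containing A: {ν, ξ}, {ν, ξ, ρ}.
Intersecting these: cl(A) = {ν, ξ}.
∂A = cl(A) ∖ int(A) = {ν, ξ} ∖ {ν} = {ξ}.


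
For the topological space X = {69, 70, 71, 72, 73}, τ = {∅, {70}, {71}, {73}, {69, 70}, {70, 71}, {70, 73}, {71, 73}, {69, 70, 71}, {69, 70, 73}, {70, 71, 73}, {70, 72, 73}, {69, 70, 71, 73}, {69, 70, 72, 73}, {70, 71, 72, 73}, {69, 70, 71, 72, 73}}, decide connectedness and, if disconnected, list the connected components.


(X, τ) is disconnected; components = [{71}, {69, 70, 72, 73}].

Find clopen sets (U ∈ τ with X ∖ U ∈ τ):
  U = ∅, X ∖ U = {69, 70, 71, 72, 73} — both open, so U is clopen.
  U = {71}, X ∖ U = {69, 70, 72, 73} — both open, so U is clopen.
  U = {69, 70, 72, 73}, X ∖ U = {71} — both open, so U is clopen.
  U = {69, 70, 71, 72, 73}, X ∖ U = ∅ — both open, so U is clopen.
Nontrivial clopen(s) exist: e.g. {69, 70, 72, 73}. So (X, τ) is disconnected.
Compute connected components by grouping points that agree on all clopens:
  component: {71}
  component: {69, 70, 72, 73}


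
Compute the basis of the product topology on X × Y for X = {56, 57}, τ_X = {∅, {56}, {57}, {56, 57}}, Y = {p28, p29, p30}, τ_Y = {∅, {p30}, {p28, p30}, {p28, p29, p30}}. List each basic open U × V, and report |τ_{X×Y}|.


Basis B = {∅ × ∅, {56} × {p30}, {57} × {p30}, {56} × {p28, p30}, {56, 57} × {p30}, {57} × {p28, p30}, {56} × {p28, p29, p30}, {57} × {p28, p29, p30}, {56, 57} × {p28, p30}, {56, 57} × {p28, p29, p30}}; |τ_{X×Y}| = 16.

Enumerate products U × V with U ∈ τ_X, V ∈ τ_Y (deduplicated):
  ∅ × ∅ = {} (∅)
  {56} × {p30} = {(56,p30)}
  {57} × {p30} = {(57,p30)}
  {56} × {p28, p30} = {(56,p28), (56,p30)}
  {56, 57} × {p30} = {(56,p30), (57,p30)}
  {57} × {p28, p30} = {(57,p28), (57,p30)}
  {56} × {p28, p29, p30} = {(56,p28), (56,p29), (56,p30)}
  {57} × {p28, p29, p30} = {(57,p28), (57,p29), (57,p30)}
  {56, 57} × {p28, p30} = {(56,p28), (56,p30), (57,p28), (57,p30)}
  {56, 57} × {p28, p29, p30} = {(56,p28), (56,p29), (56,p30), (57,p28), (57,p29), (57,p30)}
These 10 distinct sets form the basis B.
Close under arbitrary unions to get τ_{X×Y}; counting gives |τ_{X×Y}| = 16.


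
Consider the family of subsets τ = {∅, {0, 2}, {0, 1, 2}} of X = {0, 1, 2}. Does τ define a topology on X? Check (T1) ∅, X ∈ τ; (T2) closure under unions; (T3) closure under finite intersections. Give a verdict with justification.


τ IS a topology on X.

Axiom (T1): ∅ ∈ τ? Yes; X ∈ τ? Yes.
Axiom (T2/T3): check pairwise unions and intersections of members of τ.
All pairwise intersections and unions checked — each lies in τ. Therefore τ satisfies (T1), (T2), (T3): it IS a topology on X.


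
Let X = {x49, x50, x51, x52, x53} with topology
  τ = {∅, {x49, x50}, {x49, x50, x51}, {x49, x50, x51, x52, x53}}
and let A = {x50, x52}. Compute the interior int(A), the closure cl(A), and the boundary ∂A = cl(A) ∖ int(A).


int(A) = ∅, cl(A) = {x49, x50, x51, x52, x53}, ∂A = {x49, x50, x51, x52, x53}.

Closed sets in (X, τ) are complements of opens:
  closed(X, τ) = {∅, {x52, x53}, {x51, x52, x53}, {x49, x50, x51, x52, x53}}.
int(A) = ⋃ {U ∈ τ : U ⊆ A}. Opens contained in A: ∅.
Taking the union of these: int(A) = ∅.
cl(A) = ⋂ {C closed : A ⊆ C}. Closed sets containing A: {x49, x50, x51, x52, x53}.
Intersecting these: cl(A) = {x49, x50, x51, x52, x53}.
∂A = cl(A) ∖ int(A) = {x49, x50, x51, x52, x53} ∖ ∅ = {x49, x50, x51, x52, x53}.


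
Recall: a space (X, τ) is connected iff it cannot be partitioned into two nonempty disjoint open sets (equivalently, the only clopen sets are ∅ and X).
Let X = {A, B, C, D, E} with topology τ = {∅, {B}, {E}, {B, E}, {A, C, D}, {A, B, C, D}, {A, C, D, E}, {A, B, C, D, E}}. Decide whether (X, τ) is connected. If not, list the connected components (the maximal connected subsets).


(X, τ) is disconnected; components = [{B}, {E}, {A, C, D}].

Find clopen sets (U ∈ τ with X ∖ U ∈ τ):
  U = ∅, X ∖ U = {A, B, C, D, E} — both open, so U is clopen.
  U = {B}, X ∖ U = {A, C, D, E} — both open, so U is clopen.
  U = {E}, X ∖ U = {A, B, C, D} — both open, so U is clopen.
  U = {B, E}, X ∖ U = {A, C, D} — both open, so U is clopen.
  U = {A, C, D}, X ∖ U = {B, E} — both open, so U is clopen.
  U = {A, B, C, D}, X ∖ U = {E} — both open, so U is clopen.
  U = {A, C, D, E}, X ∖ U = {B} — both open, so U is clopen.
  U = {A, B, C, D, E}, X ∖ U = ∅ — both open, so U is clopen.
Nontrivial clopen(s) exist: e.g. {B}. So (X, τ) is disconnected.
Compute connected components by grouping points that agree on all clopens:
  component: {B}
  component: {E}
  component: {A, C, D}


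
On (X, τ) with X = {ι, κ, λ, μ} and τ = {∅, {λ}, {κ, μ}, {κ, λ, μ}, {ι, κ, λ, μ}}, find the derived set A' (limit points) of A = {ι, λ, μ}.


A' = {ι, κ}

For each x ∈ X, list the open sets U ∈ τ with x ∈ U, then check whether U ∩ (A ∖ {x}) ≠ ∅ for every such U.
  x = ι: opens ∋ x are {ι, κ, λ, μ}; each meets A ∖ {ι}, so x IS a limit point.
  x = κ: opens ∋ x are {κ, μ}, {κ, λ, μ}, {ι, κ, λ, μ}; each meets A ∖ {κ}, so x IS a limit point.
  x = λ: open {λ} ∋ x has {λ} ∩ (A ∖ {λ}) = ∅, so x is NOT a limit point.
  x = μ: open {κ, μ} ∋ x has {κ, μ} ∩ (A ∖ {μ}) = ∅, so x is NOT a limit point.
Collecting: A' = {ι, κ}.


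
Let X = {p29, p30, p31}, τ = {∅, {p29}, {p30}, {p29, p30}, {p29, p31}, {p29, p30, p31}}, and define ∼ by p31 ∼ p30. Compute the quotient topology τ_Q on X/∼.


X/∼ = {[p29], [p30=p31]}; |τ_Q| = 3.

Equivalence classes: [p29], [p30=p31].
Quotient map π: X → X/∼ sends p29 ↦ [p29], p30 ↦ [p30=p31], p31 ↦ [p30=p31].
For each subset V ⊆ X/∼, compute π^{-1}(V) ⊆ X and check whether π^{-1}(V) ∈ τ. V is open in τ_Q iff π^{-1}(V) ∈ τ.
  V = {}: π^{-1}(V) = ∅ ∈ τ ✓.
  V = {[p29]}: π^{-1}(V) = {p29} ∈ τ ✓.
  V = {[p30=p31]}: π^{-1}(V) = {p30, p31} ∉ τ ✗.
  V = {[p29], [p30=p31]}: π^{-1}(V) = {p29, p30, p31} ∈ τ ✓.
Open sets in the quotient: τ_Q = {{}, {[p29]}, {[p29], [p30=p31]}} (3 elements).


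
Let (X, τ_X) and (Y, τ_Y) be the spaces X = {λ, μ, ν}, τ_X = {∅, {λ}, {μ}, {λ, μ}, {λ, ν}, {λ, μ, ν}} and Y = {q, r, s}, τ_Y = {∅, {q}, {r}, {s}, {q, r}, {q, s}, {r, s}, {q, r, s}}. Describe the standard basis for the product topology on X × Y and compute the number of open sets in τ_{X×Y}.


Basis B = {∅ × ∅, {λ} × {q}, {λ} × {r}, {λ} × {s}, {μ} × {q}, {μ} × {r}, {μ} × {s}, {λ} × {q, r}, {λ} × {q, s}, {λ, μ} × {q}, {λ, ν} × {q}, {λ} × {r, s}, {λ, μ} × {r}, {λ, ν} × {r}, {λ, μ} × {s}, {λ, ν} × {s}, {μ} × {q, r}, {μ} × {q, s}, {μ} × {r, s}, {λ} × {q, r, s}, {λ, μ, ν} × {q}, {λ, μ, ν} × {r}, {λ, μ, ν} × {s}, {μ} × {q, r, s}, {λ, μ} × {q, r}, {λ, ν} × {q, r}, {λ, μ} × {q, s}, {λ, ν} × {q, s}, {λ, μ} × {r, s}, {λ, ν} × {r, s}, {λ, μ} × {q, r, s}, {λ, ν} × {q, r, s}, {λ, μ, ν} × {q, r}, {λ, μ, ν} × {q, s}, {λ, μ, ν} × {r, s}, {λ, μ, ν} × {q, r, s}}; |τ_{X×Y}| = 216.

Enumerate products U × V with U ∈ τ_X, V ∈ τ_Y (deduplicated):
  ∅ × ∅ = {} (∅)
  {λ} × {q} = {(λ,q)}
  {λ} × {r} = {(λ,r)}
  {λ} × {s} = {(λ,s)}
  {μ} × {q} = {(μ,q)}
  {μ} × {r} = {(μ,r)}
  {μ} × {s} = {(μ,s)}
  {λ} × {q, r} = {(λ,q), (λ,r)}
  {λ} × {q, s} = {(λ,q), (λ,s)}
  {λ, μ} × {q} = {(λ,q), (μ,q)}
  {λ, ν} × {q} = {(λ,q), (ν,q)}
  {λ} × {r, s} = {(λ,r), (λ,s)}
  {λ, μ} × {r} = {(λ,r), (μ,r)}
  {λ, ν} × {r} = {(λ,r), (ν,r)}
  {λ, μ} × {s} = {(λ,s), (μ,s)}
  {λ, ν} × {s} = {(λ,s), (ν,s)}
  {μ} × {q, r} = {(μ,q), (μ,r)}
  {μ} × {q, s} = {(μ,q), (μ,s)}
  {μ} × {r, s} = {(μ,r), (μ,s)}
  {λ} × {q, r, s} = {(λ,q), (λ,r), (λ,s)}
  {λ, μ, ν} × {q} = {(λ,q), (μ,q), (ν,q)}
  {λ, μ, ν} × {r} = {(λ,r), (μ,r), (ν,r)}
  {λ, μ, ν} × {s} = {(λ,s), (μ,s), (ν,s)}
  {μ} × {q, r, s} = {(μ,q), (μ,r), (μ,s)}
  {λ, μ} × {q, r} = {(λ,q), (λ,r), (μ,q), (μ,r)}
  {λ, ν} × {q, r} = {(λ,q), (λ,r), (ν,q), (ν,r)}
  {λ, μ} × {q, s} = {(λ,q), (λ,s), (μ,q), (μ,s)}
  {λ, ν} × {q, s} = {(λ,q), (λ,s), (ν,q), (ν,s)}
  {λ, μ} × {r, s} = {(λ,r), (λ,s), (μ,r), (μ,s)}
  {λ, ν} × {r, s} = {(λ,r), (λ,s), (ν,r), (ν,s)}
  {λ, μ} × {q, r, s} = {(λ,q), (λ,r), (λ,s), (μ,q), (μ,r), (μ,s)}
  {λ, ν} × {q, r, s} = {(λ,q), (λ,r), (λ,s), (ν,q), (ν,r), (ν,s)}
  {λ, μ, ν} × {q, r} = {(λ,q), (λ,r), (μ,q), (μ,r), (ν,q), (ν,r)}
  {λ, μ, ν} × {q, s} = {(λ,q), (λ,s), (μ,q), (μ,s), (ν,q), (ν,s)}
  {λ, μ, ν} × {r, s} = {(λ,r), (λ,s), (μ,r), (μ,s), (ν,r), (ν,s)}
  {λ, μ, ν} × {q, r, s} = {(λ,q), (λ,r), (λ,s), (μ,q), (μ,r), (μ,s), (ν,q), (ν,r), (ν,s)}
These 36 distinct sets form the basis B.
Close under arbitrary unions to get τ_{X×Y}; counting gives |τ_{X×Y}| = 216.


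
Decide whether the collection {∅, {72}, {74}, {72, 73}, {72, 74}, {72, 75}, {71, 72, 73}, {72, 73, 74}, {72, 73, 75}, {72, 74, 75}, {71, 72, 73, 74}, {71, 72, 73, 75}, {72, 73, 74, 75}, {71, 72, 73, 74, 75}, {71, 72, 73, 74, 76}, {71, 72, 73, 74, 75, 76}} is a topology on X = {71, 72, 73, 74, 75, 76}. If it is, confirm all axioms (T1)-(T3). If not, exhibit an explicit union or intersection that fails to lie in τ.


τ IS a topology on X.

Axiom (T1): ∅ ∈ τ? Yes; X ∈ τ? Yes.
Axiom (T2/T3): check pairwise unions and intersections of members of τ.
All pairwise intersections and unions checked — each lies in τ. Therefore τ satisfies (T1), (T2), (T3): it IS a topology on X.


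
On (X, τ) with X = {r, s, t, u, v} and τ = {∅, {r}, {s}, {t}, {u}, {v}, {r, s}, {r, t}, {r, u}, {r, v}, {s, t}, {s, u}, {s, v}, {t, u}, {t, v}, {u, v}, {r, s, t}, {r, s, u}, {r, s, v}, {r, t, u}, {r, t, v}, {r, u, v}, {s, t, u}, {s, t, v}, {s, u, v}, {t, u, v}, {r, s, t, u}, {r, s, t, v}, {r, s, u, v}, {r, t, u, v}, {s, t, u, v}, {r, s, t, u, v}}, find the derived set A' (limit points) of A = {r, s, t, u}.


A' = ∅

For each x ∈ X, list the open sets U ∈ τ with x ∈ U, then check whether U ∩ (A ∖ {x}) ≠ ∅ for every such U.
  x = r: open {r} ∋ x has {r} ∩ (A ∖ {r}) = ∅, so x is NOT a limit point.
  x = s: open {s} ∋ x has {s} ∩ (A ∖ {s}) = ∅, so x is NOT a limit point.
  x = t: open {t} ∋ x has {t} ∩ (A ∖ {t}) = ∅, so x is NOT a limit point.
  x = u: open {u} ∋ x has {u} ∩ (A ∖ {u}) = ∅, so x is NOT a limit point.
  x = v: open {v} ∋ x has {v} ∩ (A ∖ {v}) = ∅, so x is NOT a limit point.
Collecting: A' = ∅.


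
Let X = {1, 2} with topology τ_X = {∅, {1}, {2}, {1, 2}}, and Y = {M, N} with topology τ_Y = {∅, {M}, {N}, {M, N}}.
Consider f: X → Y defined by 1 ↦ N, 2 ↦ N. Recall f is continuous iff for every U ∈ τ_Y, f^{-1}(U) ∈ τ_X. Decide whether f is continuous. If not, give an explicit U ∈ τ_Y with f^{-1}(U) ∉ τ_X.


f IS continuous.

Compute f^{-1}(U) for each U ∈ τ_Y:
  U = ∅: f^{-1}(U) = ∅ ∈ τ_X ✓.
  U = {M}: f^{-1}(U) = ∅ ∈ τ_X ✓.
  U = {N}: f^{-1}(U) = {1, 2} ∈ τ_X ✓.
  U = {M, N}: f^{-1}(U) = {1, 2} ∈ τ_X ✓.
Every preimage lies in τ_X, so f IS continuous.


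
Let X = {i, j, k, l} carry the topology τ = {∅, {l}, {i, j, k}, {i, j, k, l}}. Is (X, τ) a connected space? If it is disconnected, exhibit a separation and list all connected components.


(X, τ) is disconnected; components = [{l}, {i, j, k}].

Find clopen sets (U ∈ τ with X ∖ U ∈ τ):
  U = ∅, X ∖ U = {i, j, k, l} — both open, so U is clopen.
  U = {l}, X ∖ U = {i, j, k} — both open, so U is clopen.
  U = {i, j, k}, X ∖ U = {l} — both open, so U is clopen.
  U = {i, j, k, l}, X ∖ U = ∅ — both open, so U is clopen.
Nontrivial clopen(s) exist: e.g. {l}. So (X, τ) is disconnected.
Compute connected components by grouping points that agree on all clopens:
  component: {l}
  component: {i, j, k}


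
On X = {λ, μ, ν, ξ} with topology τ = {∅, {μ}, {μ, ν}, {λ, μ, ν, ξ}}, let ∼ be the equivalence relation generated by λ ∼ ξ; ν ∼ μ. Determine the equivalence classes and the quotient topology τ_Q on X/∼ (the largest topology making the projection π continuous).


X/∼ = {[λ=ξ], [μ=ν]}; |τ_Q| = 3.

Equivalence classes: [λ=ξ], [μ=ν].
Quotient map π: X → X/∼ sends λ ↦ [λ=ξ], μ ↦ [μ=ν], ν ↦ [μ=ν], ξ ↦ [λ=ξ].
For each subset V ⊆ X/∼, compute π^{-1}(V) ⊆ X and check whether π^{-1}(V) ∈ τ. V is open in τ_Q iff π^{-1}(V) ∈ τ.
  V = {}: π^{-1}(V) = ∅ ∈ τ ✓.
  V = {[λ=ξ]}: π^{-1}(V) = {λ, ξ} ∉ τ ✗.
  V = {[μ=ν]}: π^{-1}(V) = {μ, ν} ∈ τ ✓.
  V = {[λ=ξ], [μ=ν]}: π^{-1}(V) = {λ, μ, ν, ξ} ∈ τ ✓.
Open sets in the quotient: τ_Q = {{}, {[μ=ν]}, {[λ=ξ], [μ=ν]}} (3 elements).


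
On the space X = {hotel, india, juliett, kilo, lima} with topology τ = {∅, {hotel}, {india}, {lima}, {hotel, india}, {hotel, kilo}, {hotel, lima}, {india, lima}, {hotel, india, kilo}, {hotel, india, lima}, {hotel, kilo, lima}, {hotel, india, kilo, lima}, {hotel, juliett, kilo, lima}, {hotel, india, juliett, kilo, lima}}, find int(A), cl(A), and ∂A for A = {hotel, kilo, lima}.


int(A) = {hotel, kilo, lima}, cl(A) = {hotel, juliett, kilo, lima}, ∂A = {juliett}.

Closed sets in (X, τ) are complements of opens:
  closed(X, τ) = {∅, {india}, {juliett}, {india, juliett}, {juliett, kilo}, {juliett, lima}, {hotel, juliett, kilo}, {india, juliett, kilo}, {india, juliett, lima}, {juliett, kilo, lima}, {hotel, india, juliett, kilo}, {hotel, juliett, kilo, lima}, {india, juliett, kilo, lima}, {hotel, india, juliett, kilo, lima}}.
int(A) = ⋃ {U ∈ τ : U ⊆ A}. Opens contained in A: ∅, {hotel}, {lima}, {hotel, kilo}, {hotel, lima}, {hotel, kilo, lima}.
Taking the union of these: int(A) = {hotel, kilo, lima}.
cl(A) = ⋂ {C closed : A ⊆ C}. Closed sets containing A: {hotel, juliett, kilo, lima}, {hotel, india, juliett, kilo, lima}.
Intersecting these: cl(A) = {hotel, juliett, kilo, lima}.
∂A = cl(A) ∖ int(A) = {hotel, juliett, kilo, lima} ∖ {hotel, kilo, lima} = {juliett}.


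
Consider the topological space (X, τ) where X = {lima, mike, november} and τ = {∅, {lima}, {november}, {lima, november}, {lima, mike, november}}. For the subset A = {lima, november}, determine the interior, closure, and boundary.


int(A) = {lima, november}, cl(A) = {lima, mike, november}, ∂A = {mike}.

Closed sets in (X, τ) are complements of opens:
  closed(X, τ) = {∅, {mike}, {lima, mike}, {mike, november}, {lima, mike, november}}.
int(A) = ⋃ {U ∈ τ : U ⊆ A}. Opens contained in A: ∅, {lima}, {november}, {lima, november}.
Taking the union of these: int(A) = {lima, november}.
cl(A) = ⋂ {C closed : A ⊆ C}. Closed sets containing A: {lima, mike, november}.
Intersecting these: cl(A) = {lima, mike, november}.
∂A = cl(A) ∖ int(A) = {lima, mike, november} ∖ {lima, november} = {mike}.


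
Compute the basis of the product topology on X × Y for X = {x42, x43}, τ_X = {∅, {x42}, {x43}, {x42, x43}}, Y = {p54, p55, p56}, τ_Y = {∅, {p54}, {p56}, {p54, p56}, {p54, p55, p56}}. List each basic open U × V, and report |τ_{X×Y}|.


Basis B = {∅ × ∅, {x42} × {p54}, {x42} × {p56}, {x43} × {p54}, {x43} × {p56}, {x42} × {p54, p56}, {x42, x43} × {p54}, {x42, x43} × {p56}, {x43} × {p54, p56}, {x42} × {p54, p55, p56}, {x43} × {p54, p55, p56}, {x42, x43} × {p54, p56}, {x42, x43} × {p54, p55, p56}}; |τ_{X×Y}| = 25.

Enumerate products U × V with U ∈ τ_X, V ∈ τ_Y (deduplicated):
  ∅ × ∅ = {} (∅)
  {x42} × {p54} = {(x42,p54)}
  {x42} × {p56} = {(x42,p56)}
  {x43} × {p54} = {(x43,p54)}
  {x43} × {p56} = {(x43,p56)}
  {x42} × {p54, p56} = {(x42,p54), (x42,p56)}
  {x42, x43} × {p54} = {(x42,p54), (x43,p54)}
  {x42, x43} × {p56} = {(x42,p56), (x43,p56)}
  {x43} × {p54, p56} = {(x43,p54), (x43,p56)}
  {x42} × {p54, p55, p56} = {(x42,p54), (x42,p55), (x42,p56)}
  {x43} × {p54, p55, p56} = {(x43,p54), (x43,p55), (x43,p56)}
  {x42, x43} × {p54, p56} = {(x42,p54), (x42,p56), (x43,p54), (x43,p56)}
  {x42, x43} × {p54, p55, p56} = {(x42,p54), (x42,p55), (x42,p56), (x43,p54), (x43,p55), (x43,p56)}
These 13 distinct sets form the basis B.
Close under arbitrary unions to get τ_{X×Y}; counting gives |τ_{X×Y}| = 25.


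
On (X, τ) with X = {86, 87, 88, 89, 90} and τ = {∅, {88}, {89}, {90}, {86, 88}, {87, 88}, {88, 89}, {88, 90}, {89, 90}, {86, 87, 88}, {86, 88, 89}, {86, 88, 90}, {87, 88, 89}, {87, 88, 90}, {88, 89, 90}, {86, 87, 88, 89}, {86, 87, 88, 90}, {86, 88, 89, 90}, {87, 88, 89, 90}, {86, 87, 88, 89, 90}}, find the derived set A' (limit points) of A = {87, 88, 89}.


A' = {86, 87}

For each x ∈ X, list the open sets U ∈ τ with x ∈ U, then check whether U ∩ (A ∖ {x}) ≠ ∅ for every such U.
  x = 86: opens ∋ x are {86, 88}, {86, 87, 88}, {86, 88, 89}, {86, 88, 90}, {86, 87, 88, 89}, {86, 87, 88, 90}, {86, 88, 89, 90}, {86, 87, 88, 89, 90}; each meets A ∖ {86}, so x IS a limit point.
  x = 87: opens ∋ x are {87, 88}, {86, 87, 88}, {87, 88, 89}, {87, 88, 90}, {86, 87, 88, 89}, {86, 87, 88, 90}, {87, 88, 89, 90}, {86, 87, 88, 89, 90}; each meets A ∖ {87}, so x IS a limit point.
  x = 88: open {88} ∋ x has {88} ∩ (A ∖ {88}) = ∅, so x is NOT a limit point.
  x = 89: open {89} ∋ x has {89} ∩ (A ∖ {89}) = ∅, so x is NOT a limit point.
  x = 90: open {90} ∋ x has {90} ∩ (A ∖ {90}) = ∅, so x is NOT a limit point.
Collecting: A' = {86, 87}.


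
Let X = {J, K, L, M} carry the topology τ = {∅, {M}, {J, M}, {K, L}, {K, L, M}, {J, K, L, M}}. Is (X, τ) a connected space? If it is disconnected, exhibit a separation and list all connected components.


(X, τ) is disconnected; components = [{J, M}, {K, L}].

Find clopen sets (U ∈ τ with X ∖ U ∈ τ):
  U = ∅, X ∖ U = {J, K, L, M} — both open, so U is clopen.
  U = {J, M}, X ∖ U = {K, L} — both open, so U is clopen.
  U = {K, L}, X ∖ U = {J, M} — both open, so U is clopen.
  U = {J, K, L, M}, X ∖ U = ∅ — both open, so U is clopen.
Nontrivial clopen(s) exist: e.g. {K, L}. So (X, τ) is disconnected.
Compute connected components by grouping points that agree on all clopens:
  component: {J, M}
  component: {K, L}


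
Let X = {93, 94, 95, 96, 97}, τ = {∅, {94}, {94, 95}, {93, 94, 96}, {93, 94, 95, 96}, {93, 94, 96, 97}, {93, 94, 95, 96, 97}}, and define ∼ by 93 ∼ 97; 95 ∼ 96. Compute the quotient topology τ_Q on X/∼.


X/∼ = {[93=97], [94], [95=96]}; |τ_Q| = 3.

Equivalence classes: [93=97], [94], [95=96].
Quotient map π: X → X/∼ sends 93 ↦ [93=97], 94 ↦ [94], 95 ↦ [95=96], 96 ↦ [95=96], 97 ↦ [93=97].
For each subset V ⊆ X/∼, compute π^{-1}(V) ⊆ X and check whether π^{-1}(V) ∈ τ. V is open in τ_Q iff π^{-1}(V) ∈ τ.
  V = {}: π^{-1}(V) = ∅ ∈ τ ✓.
  V = {[93=97]}: π^{-1}(V) = {93, 97} ∉ τ ✗.
  V = {[94]}: π^{-1}(V) = {94} ∈ τ ✓.
  V = {[93=97], [94]}: π^{-1}(V) = {93, 94, 97} ∉ τ ✗.
  V = {[95=96]}: π^{-1}(V) = {95, 96} ∉ τ ✗.
  V = {[93=97], [95=96]}: π^{-1}(V) = {93, 95, 96, 97} ∉ τ ✗.
  V = {[94], [95=96]}: π^{-1}(V) = {94, 95, 96} ∉ τ ✗.
  V = {[93=97], [94], [95=96]}: π^{-1}(V) = {93, 94, 95, 96, 97} ∈ τ ✓.
Open sets in the quotient: τ_Q = {{}, {[94]}, {[93=97], [94], [95=96]}} (3 elements).


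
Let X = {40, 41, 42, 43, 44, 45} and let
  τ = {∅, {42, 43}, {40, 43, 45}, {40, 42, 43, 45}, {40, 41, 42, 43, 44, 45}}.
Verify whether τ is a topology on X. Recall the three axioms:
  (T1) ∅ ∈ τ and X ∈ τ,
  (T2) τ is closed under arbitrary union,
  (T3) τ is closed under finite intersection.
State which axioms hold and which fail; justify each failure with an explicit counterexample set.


τ is NOT a topology on X.

Axiom (T1): ∅ ∈ τ? Yes; X ∈ τ? Yes.
Axiom (T2/T3): check pairwise unions and intersections of members of τ.
Counterexample for (T3): {42, 43} ∩ {40, 43, 45} = {43} ∉ τ. Therefore τ is NOT a topology.


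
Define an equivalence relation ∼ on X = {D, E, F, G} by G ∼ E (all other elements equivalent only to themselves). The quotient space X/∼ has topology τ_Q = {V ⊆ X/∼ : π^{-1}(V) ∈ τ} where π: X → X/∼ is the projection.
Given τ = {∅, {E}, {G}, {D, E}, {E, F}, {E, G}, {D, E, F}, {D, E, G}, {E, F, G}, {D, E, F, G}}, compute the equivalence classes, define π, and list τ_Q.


X/∼ = {[D], [E=G], [F]}; |τ_Q| = 5.

Equivalence classes: [D], [E=G], [F].
Quotient map π: X → X/∼ sends D ↦ [D], E ↦ [E=G], F ↦ [F], G ↦ [E=G].
For each subset V ⊆ X/∼, compute π^{-1}(V) ⊆ X and check whether π^{-1}(V) ∈ τ. V is open in τ_Q iff π^{-1}(V) ∈ τ.
  V = {}: π^{-1}(V) = ∅ ∈ τ ✓.
  V = {[D]}: π^{-1}(V) = {D} ∉ τ ✗.
  V = {[E=G]}: π^{-1}(V) = {E, G} ∈ τ ✓.
  V = {[D], [E=G]}: π^{-1}(V) = {D, E, G} ∈ τ ✓.
  V = {[F]}: π^{-1}(V) = {F} ∉ τ ✗.
  V = {[D], [F]}: π^{-1}(V) = {D, F} ∉ τ ✗.
  V = {[E=G], [F]}: π^{-1}(V) = {E, F, G} ∈ τ ✓.
  V = {[D], [E=G], [F]}: π^{-1}(V) = {D, E, F, G} ∈ τ ✓.
Open sets in the quotient: τ_Q = {{}, {[E=G]}, {[D], [E=G]}, {[E=G], [F]}, {[D], [E=G], [F]}} (5 elements).


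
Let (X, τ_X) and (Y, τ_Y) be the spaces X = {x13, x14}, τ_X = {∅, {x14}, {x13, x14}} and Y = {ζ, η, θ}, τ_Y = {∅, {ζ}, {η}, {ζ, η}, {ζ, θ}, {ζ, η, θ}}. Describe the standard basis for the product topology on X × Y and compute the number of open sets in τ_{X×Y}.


Basis B = {∅ × ∅, {x14} × {ζ}, {x14} × {η}, {x13, x14} × {ζ}, {x13, x14} × {η}, {x14} × {ζ, η}, {x14} × {ζ, θ}, {x14} × {ζ, η, θ}, {x13, x14} × {ζ, η}, {x13, x14} × {ζ, θ}, {x13, x14} × {ζ, η, θ}}; |τ_{X×Y}| = 18.

Enumerate products U × V with U ∈ τ_X, V ∈ τ_Y (deduplicated):
  ∅ × ∅ = {} (∅)
  {x14} × {ζ} = {(x14,ζ)}
  {x14} × {η} = {(x14,η)}
  {x13, x14} × {ζ} = {(x13,ζ), (x14,ζ)}
  {x13, x14} × {η} = {(x13,η), (x14,η)}
  {x14} × {ζ, η} = {(x14,ζ), (x14,η)}
  {x14} × {ζ, θ} = {(x14,ζ), (x14,θ)}
  {x14} × {ζ, η, θ} = {(x14,ζ), (x14,η), (x14,θ)}
  {x13, x14} × {ζ, η} = {(x13,ζ), (x13,η), (x14,ζ), (x14,η)}
  {x13, x14} × {ζ, θ} = {(x13,ζ), (x13,θ), (x14,ζ), (x14,θ)}
  {x13, x14} × {ζ, η, θ} = {(x13,ζ), (x13,η), (x13,θ), (x14,ζ), (x14,η), (x14,θ)}
These 11 distinct sets form the basis B.
Close under arbitrary unions to get τ_{X×Y}; counting gives |τ_{X×Y}| = 18.


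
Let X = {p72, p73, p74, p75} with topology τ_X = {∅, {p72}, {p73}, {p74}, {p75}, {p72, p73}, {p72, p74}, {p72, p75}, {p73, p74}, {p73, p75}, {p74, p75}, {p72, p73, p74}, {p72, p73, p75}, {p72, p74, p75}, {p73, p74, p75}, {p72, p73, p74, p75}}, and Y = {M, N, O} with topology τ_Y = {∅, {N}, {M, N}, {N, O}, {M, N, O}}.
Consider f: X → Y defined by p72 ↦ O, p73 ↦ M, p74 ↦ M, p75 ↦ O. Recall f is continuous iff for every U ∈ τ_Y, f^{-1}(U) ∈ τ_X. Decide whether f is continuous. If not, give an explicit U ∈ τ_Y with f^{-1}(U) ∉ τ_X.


f IS continuous.

Compute f^{-1}(U) for each U ∈ τ_Y:
  U = ∅: f^{-1}(U) = ∅ ∈ τ_X ✓.
  U = {N}: f^{-1}(U) = ∅ ∈ τ_X ✓.
  U = {M, N}: f^{-1}(U) = {p73, p74} ∈ τ_X ✓.
  U = {N, O}: f^{-1}(U) = {p72, p75} ∈ τ_X ✓.
  U = {M, N, O}: f^{-1}(U) = {p72, p73, p74, p75} ∈ τ_X ✓.
Every preimage lies in τ_X, so f IS continuous.


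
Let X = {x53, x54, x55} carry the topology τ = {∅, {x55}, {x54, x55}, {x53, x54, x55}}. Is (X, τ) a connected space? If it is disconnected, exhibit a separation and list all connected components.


(X, τ) is connected.

Find clopen sets (U ∈ τ with X ∖ U ∈ τ):
  U = ∅, X ∖ U = {x53, x54, x55} — both open, so U is clopen.
  U = {x53, x54, x55}, X ∖ U = ∅ — both open, so U is clopen.
Only trivial clopens (∅ and X) exist, so (X, τ) is connected.
Compute connected components by grouping points that agree on all clopens:
  component: {x53, x54, x55}


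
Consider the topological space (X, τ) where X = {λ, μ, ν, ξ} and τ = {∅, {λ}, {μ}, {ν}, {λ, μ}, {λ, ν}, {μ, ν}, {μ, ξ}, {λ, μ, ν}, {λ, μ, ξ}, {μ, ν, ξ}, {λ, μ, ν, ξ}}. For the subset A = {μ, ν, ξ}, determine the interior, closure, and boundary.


int(A) = {μ, ν, ξ}, cl(A) = {μ, ν, ξ}, ∂A = ∅.

Closed sets in (X, τ) are complements of opens:
  closed(X, τ) = {∅, {λ}, {ν}, {ξ}, {λ, ν}, {λ, ξ}, {μ, ξ}, {ν, ξ}, {λ, μ, ξ}, {λ, ν, ξ}, {μ, ν, ξ}, {λ, μ, ν, ξ}}.
int(A) = ⋃ {U ∈ τ : U ⊆ A}. Opens contained in A: ∅, {μ}, {ν}, {μ, ν}, {μ, ξ}, {μ, ν, ξ}.
Taking the union of these: int(A) = {μ, ν, ξ}.
cl(A) = ⋂ {C closed : A ⊆ C}. Closed sets containing A: {μ, ν, ξ}, {λ, μ, ν, ξ}.
Intersecting these: cl(A) = {μ, ν, ξ}.
∂A = cl(A) ∖ int(A) = {μ, ν, ξ} ∖ {μ, ν, ξ} = ∅.


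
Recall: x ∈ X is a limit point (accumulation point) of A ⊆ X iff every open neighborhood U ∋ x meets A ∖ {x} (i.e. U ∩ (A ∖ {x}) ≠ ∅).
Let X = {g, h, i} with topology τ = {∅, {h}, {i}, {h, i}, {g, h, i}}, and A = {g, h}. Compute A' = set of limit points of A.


A' = {g}

For each x ∈ X, list the open sets U ∈ τ with x ∈ U, then check whether U ∩ (A ∖ {x}) ≠ ∅ for every such U.
  x = g: opens ∋ x are {g, h, i}; each meets A ∖ {g}, so x IS a limit point.
  x = h: open {h} ∋ x has {h} ∩ (A ∖ {h}) = ∅, so x is NOT a limit point.
  x = i: open {i} ∋ x has {i} ∩ (A ∖ {i}) = ∅, so x is NOT a limit point.
Collecting: A' = {g}.


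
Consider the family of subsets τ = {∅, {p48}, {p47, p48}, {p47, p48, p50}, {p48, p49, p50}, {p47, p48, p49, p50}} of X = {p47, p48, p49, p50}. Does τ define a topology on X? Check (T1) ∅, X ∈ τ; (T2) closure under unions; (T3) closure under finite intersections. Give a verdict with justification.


τ is NOT a topology on X.

Axiom (T1): ∅ ∈ τ? Yes; X ∈ τ? Yes.
Axiom (T2/T3): check pairwise unions and intersections of members of τ.
Counterexample for (T3): {p47, p48, p50} ∩ {p48, p49, p50} = {p48, p50} ∉ τ. Therefore τ is NOT a topology.


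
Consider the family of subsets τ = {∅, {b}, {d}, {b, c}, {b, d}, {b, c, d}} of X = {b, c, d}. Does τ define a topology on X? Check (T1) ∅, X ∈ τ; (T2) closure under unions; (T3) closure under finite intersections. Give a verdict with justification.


τ IS a topology on X.

Axiom (T1): ∅ ∈ τ? Yes; X ∈ τ? Yes.
Axiom (T2/T3): check pairwise unions and intersections of members of τ.
All pairwise intersections and unions checked — each lies in τ. Therefore τ satisfies (T1), (T2), (T3): it IS a topology on X.


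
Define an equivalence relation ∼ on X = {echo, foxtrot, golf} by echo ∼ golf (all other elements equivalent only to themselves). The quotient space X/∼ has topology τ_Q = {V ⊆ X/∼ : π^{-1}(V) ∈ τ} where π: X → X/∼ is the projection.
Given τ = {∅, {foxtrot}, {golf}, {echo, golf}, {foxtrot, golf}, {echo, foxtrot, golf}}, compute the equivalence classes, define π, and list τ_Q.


X/∼ = {[echo=golf], [foxtrot]}; |τ_Q| = 4.

Equivalence classes: [echo=golf], [foxtrot].
Quotient map π: X → X/∼ sends echo ↦ [echo=golf], foxtrot ↦ [foxtrot], golf ↦ [echo=golf].
For each subset V ⊆ X/∼, compute π^{-1}(V) ⊆ X and check whether π^{-1}(V) ∈ τ. V is open in τ_Q iff π^{-1}(V) ∈ τ.
  V = {}: π^{-1}(V) = ∅ ∈ τ ✓.
  V = {[echo=golf]}: π^{-1}(V) = {echo, golf} ∈ τ ✓.
  V = {[foxtrot]}: π^{-1}(V) = {foxtrot} ∈ τ ✓.
  V = {[echo=golf], [foxtrot]}: π^{-1}(V) = {echo, foxtrot, golf} ∈ τ ✓.
Open sets in the quotient: τ_Q = {{}, {[echo=golf]}, {[foxtrot]}, {[echo=golf], [foxtrot]}} (4 elements).


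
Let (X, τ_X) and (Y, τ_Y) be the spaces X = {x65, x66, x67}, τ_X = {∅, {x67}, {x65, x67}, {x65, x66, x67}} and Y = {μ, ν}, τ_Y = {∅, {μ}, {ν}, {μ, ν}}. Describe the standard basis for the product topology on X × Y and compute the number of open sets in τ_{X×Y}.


Basis B = {∅ × ∅, {x67} × {μ}, {x67} × {ν}, {x65, x67} × {μ}, {x65, x67} × {ν}, {x67} × {μ, ν}, {x65, x66, x67} × {μ}, {x65, x66, x67} × {ν}, {x65, x67} × {μ, ν}, {x65, x66, x67} × {μ, ν}}; |τ_{X×Y}| = 16.

Enumerate products U × V with U ∈ τ_X, V ∈ τ_Y (deduplicated):
  ∅ × ∅ = {} (∅)
  {x67} × {μ} = {(x67,μ)}
  {x67} × {ν} = {(x67,ν)}
  {x65, x67} × {μ} = {(x65,μ), (x67,μ)}
  {x65, x67} × {ν} = {(x65,ν), (x67,ν)}
  {x67} × {μ, ν} = {(x67,μ), (x67,ν)}
  {x65, x66, x67} × {μ} = {(x65,μ), (x66,μ), (x67,μ)}
  {x65, x66, x67} × {ν} = {(x65,ν), (x66,ν), (x67,ν)}
  {x65, x67} × {μ, ν} = {(x65,μ), (x65,ν), (x67,μ), (x67,ν)}
  {x65, x66, x67} × {μ, ν} = {(x65,μ), (x65,ν), (x66,μ), (x66,ν), (x67,μ), (x67,ν)}
These 10 distinct sets form the basis B.
Close under arbitrary unions to get τ_{X×Y}; counting gives |τ_{X×Y}| = 16.


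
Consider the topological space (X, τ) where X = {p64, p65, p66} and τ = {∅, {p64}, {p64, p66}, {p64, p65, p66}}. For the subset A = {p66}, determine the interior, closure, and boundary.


int(A) = ∅, cl(A) = {p65, p66}, ∂A = {p65, p66}.

Closed sets in (X, τ) are complements of opens:
  closed(X, τ) = {∅, {p65}, {p65, p66}, {p64, p65, p66}}.
int(A) = ⋃ {U ∈ τ : U ⊆ A}. Opens contained in A: ∅.
Taking the union of these: int(A) = ∅.
cl(A) = ⋂ {C closed : A ⊆ C}. Closed sets containing A: {p65, p66}, {p64, p65, p66}.
Intersecting these: cl(A) = {p65, p66}.
∂A = cl(A) ∖ int(A) = {p65, p66} ∖ ∅ = {p65, p66}.


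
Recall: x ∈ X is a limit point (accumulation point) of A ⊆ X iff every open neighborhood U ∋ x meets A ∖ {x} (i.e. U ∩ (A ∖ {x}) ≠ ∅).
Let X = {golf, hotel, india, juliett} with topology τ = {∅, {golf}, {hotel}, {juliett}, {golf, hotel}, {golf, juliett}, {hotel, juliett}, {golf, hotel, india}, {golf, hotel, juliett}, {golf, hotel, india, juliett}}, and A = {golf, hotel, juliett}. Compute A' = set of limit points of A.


A' = {india}

For each x ∈ X, list the open sets U ∈ τ with x ∈ U, then check whether U ∩ (A ∖ {x}) ≠ ∅ for every such U.
  x = golf: open {golf} ∋ x has {golf} ∩ (A ∖ {golf}) = ∅, so x is NOT a limit point.
  x = hotel: open {hotel} ∋ x has {hotel} ∩ (A ∖ {hotel}) = ∅, so x is NOT a limit point.
  x = india: opens ∋ x are {golf, hotel, india}, {golf, hotel, india, juliett}; each meets A ∖ {india}, so x IS a limit point.
  x = juliett: open {juliett} ∋ x has {juliett} ∩ (A ∖ {juliett}) = ∅, so x is NOT a limit point.
Collecting: A' = {india}.


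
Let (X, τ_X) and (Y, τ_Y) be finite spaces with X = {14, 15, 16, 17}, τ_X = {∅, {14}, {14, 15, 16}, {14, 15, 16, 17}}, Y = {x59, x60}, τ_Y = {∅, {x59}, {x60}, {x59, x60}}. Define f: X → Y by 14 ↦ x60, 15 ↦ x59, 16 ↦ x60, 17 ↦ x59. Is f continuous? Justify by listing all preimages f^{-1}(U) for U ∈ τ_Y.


f is NOT continuous.

Compute f^{-1}(U) for each U ∈ τ_Y:
  U = ∅: f^{-1}(U) = ∅ ∈ τ_X ✓.
  U = {x59}: f^{-1}(U) = {15, 17} ∉ τ_X ✗.
  U = {x60}: f^{-1}(U) = {14, 16} ∉ τ_X ✗.
  U = {x59, x60}: f^{-1}(U) = {14, 15, 16, 17} ∈ τ_X ✓.
Found U = {x59} with f^{-1}(U) = {15, 17} not in τ_X. Therefore f is NOT continuous.


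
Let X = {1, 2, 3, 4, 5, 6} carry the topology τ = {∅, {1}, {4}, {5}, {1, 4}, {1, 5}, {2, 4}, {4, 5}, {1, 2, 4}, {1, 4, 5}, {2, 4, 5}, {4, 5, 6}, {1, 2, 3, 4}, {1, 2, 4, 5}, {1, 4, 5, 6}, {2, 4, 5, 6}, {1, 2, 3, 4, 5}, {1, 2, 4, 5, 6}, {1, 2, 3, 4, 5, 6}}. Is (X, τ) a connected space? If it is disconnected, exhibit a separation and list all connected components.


(X, τ) is connected.

Find clopen sets (U ∈ τ with X ∖ U ∈ τ):
  U = ∅, X ∖ U = {1, 2, 3, 4, 5, 6} — both open, so U is clopen.
  U = {1, 2, 3, 4, 5, 6}, X ∖ U = ∅ — both open, so U is clopen.
Only trivial clopens (∅ and X) exist, so (X, τ) is connected.
Compute connected components by grouping points that agree on all clopens:
  component: {1, 2, 3, 4, 5, 6}


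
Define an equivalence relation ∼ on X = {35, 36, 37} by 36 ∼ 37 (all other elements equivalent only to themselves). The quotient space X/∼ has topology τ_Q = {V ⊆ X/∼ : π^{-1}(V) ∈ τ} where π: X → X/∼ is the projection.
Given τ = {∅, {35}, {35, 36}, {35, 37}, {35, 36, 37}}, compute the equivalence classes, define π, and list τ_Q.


X/∼ = {[35], [36=37]}; |τ_Q| = 3.

Equivalence classes: [35], [36=37].
Quotient map π: X → X/∼ sends 35 ↦ [35], 36 ↦ [36=37], 37 ↦ [36=37].
For each subset V ⊆ X/∼, compute π^{-1}(V) ⊆ X and check whether π^{-1}(V) ∈ τ. V is open in τ_Q iff π^{-1}(V) ∈ τ.
  V = {}: π^{-1}(V) = ∅ ∈ τ ✓.
  V = {[35]}: π^{-1}(V) = {35} ∈ τ ✓.
  V = {[36=37]}: π^{-1}(V) = {36, 37} ∉ τ ✗.
  V = {[35], [36=37]}: π^{-1}(V) = {35, 36, 37} ∈ τ ✓.
Open sets in the quotient: τ_Q = {{}, {[35]}, {[35], [36=37]}} (3 elements).


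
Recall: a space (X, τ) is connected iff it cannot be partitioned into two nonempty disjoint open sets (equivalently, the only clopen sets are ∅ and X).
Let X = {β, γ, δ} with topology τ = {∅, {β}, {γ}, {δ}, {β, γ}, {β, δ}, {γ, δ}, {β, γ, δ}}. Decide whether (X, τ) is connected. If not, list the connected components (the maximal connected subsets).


(X, τ) is disconnected; components = [{β}, {γ}, {δ}].

Find clopen sets (U ∈ τ with X ∖ U ∈ τ):
  U = ∅, X ∖ U = {β, γ, δ} — both open, so U is clopen.
  U = {β}, X ∖ U = {γ, δ} — both open, so U is clopen.
  U = {γ}, X ∖ U = {β, δ} — both open, so U is clopen.
  U = {δ}, X ∖ U = {β, γ} — both open, so U is clopen.
  U = {β, γ}, X ∖ U = {δ} — both open, so U is clopen.
  U = {β, δ}, X ∖ U = {γ} — both open, so U is clopen.
  U = {γ, δ}, X ∖ U = {β} — both open, so U is clopen.
  U = {β, γ, δ}, X ∖ U = ∅ — both open, so U is clopen.
Nontrivial clopen(s) exist: e.g. {β, δ}. So (X, τ) is disconnected.
Compute connected components by grouping points that agree on all clopens:
  component: {β}
  component: {γ}
  component: {δ}
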